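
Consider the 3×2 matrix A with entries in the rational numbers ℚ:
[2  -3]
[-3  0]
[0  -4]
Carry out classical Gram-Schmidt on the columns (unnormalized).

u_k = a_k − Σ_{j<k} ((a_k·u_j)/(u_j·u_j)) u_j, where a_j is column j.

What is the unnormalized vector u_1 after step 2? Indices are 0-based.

u_1 = (-27/13, -18/13, -4)

Step 1: u_0 = a_0 = (2, -3, 0).
Step 2: u_1 = a_1 − (-6/13)·u_0 = (-27/13, -18/13, -4).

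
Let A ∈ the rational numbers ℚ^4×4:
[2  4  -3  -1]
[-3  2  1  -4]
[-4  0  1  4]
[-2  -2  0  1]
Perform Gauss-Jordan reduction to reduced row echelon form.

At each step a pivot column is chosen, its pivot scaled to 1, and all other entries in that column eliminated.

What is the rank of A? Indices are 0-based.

[1] R0 /= 2  ⇒  (1, 2, -3/2, -1/2)
     R1 -= -3·R0  ⇒  (0, 8, -7/2, -11/2)
     R2 -= -4·R0  ⇒  (0, 8, -5, 2)
     R3 -= -2·R0  ⇒  (0, 2, -3, 0)
[2] R1 /= 8  ⇒  (0, 1, -7/16, -11/16)
     R0 -= 2·R1  ⇒  (1, 0, -5/8, 7/8)
     R2 -= 8·R1  ⇒  (0, 0, -3/2, 15/2)
     R3 -= 2·R1  ⇒  (0, 0, -17/8, 11/8)
[3] R2 /= -3/2  ⇒  (0, 0, 1, -5)
     R0 -= -5/8·R2  ⇒  (1, 0, 0, -9/4)
     R1 -= -7/16·R2  ⇒  (0, 1, 0, -23/8)
     R3 -= -17/8·R2  ⇒  (0, 0, 0, -37/4)
[4] R3 /= -37/4  ⇒  (0, 0, 0, 1)
     R0 -= -9/4·R3  ⇒  (1, 0, 0, 0)
     R1 -= -23/8·R3  ⇒  (0, 1, 0, 0)
     R2 -= -5·R3  ⇒  (0, 0, 1, 0)

rank = 4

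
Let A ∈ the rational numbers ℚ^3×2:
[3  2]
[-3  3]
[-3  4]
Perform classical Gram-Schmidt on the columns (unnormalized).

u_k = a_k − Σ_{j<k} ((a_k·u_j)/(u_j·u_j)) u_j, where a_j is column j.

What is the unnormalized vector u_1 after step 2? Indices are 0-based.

u_1 = (11/3, 4/3, 7/3)

Step 1: u_0 = a_0 = (3, -3, -3).
Step 2: u_1 = a_1 − (-5/9)·u_0 = (11/3, 4/3, 7/3).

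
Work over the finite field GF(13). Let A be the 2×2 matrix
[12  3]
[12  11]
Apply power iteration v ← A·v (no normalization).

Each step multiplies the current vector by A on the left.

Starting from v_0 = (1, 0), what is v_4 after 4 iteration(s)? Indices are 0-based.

v_4 = (3, 10)

v_0 = (1, 0).
v_1 = A·v_0 = (12, 12).
v_2 = A·v_1 = (11, 3).
v_3 = A·v_2 = (11, 9).
v_4 = A·v_3 = (3, 10).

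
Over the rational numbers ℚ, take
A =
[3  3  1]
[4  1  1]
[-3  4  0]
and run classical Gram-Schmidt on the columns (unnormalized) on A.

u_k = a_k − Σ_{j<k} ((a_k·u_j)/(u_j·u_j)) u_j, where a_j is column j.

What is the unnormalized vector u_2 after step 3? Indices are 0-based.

Step 1: u_0 = a_0 = (3, 4, -3).
Step 2: u_1 = a_1 − (1/34)·u_0 = (99/34, 15/17, 139/34).
Step 3: u_2 = a_2 − (7/34)·u_0 − (129/883)·u_1 = (-38/883, 42/883, 18/883).

u_2 = (-38/883, 42/883, 18/883)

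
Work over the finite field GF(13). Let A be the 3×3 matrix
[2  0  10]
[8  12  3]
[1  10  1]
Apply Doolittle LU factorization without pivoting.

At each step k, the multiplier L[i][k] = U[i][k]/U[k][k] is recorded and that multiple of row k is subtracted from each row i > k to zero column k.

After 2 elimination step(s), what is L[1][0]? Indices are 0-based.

Step 1: pivot at (0,0) is 2.
  row1 ← row1 − (4)·row0  ⇒  L[1][0]=4, U row1=(0, 12, 2)
  row2 ← row2 − (7)·row0  ⇒  L[2][0]=7, U row2=(0, 10, 9)
Step 2: pivot at (1,1) is 12.
  row2 ← row2 − (3)·row1  ⇒  L[2][1]=3, U row2=(0, 0, 3)

L[1][0] = 4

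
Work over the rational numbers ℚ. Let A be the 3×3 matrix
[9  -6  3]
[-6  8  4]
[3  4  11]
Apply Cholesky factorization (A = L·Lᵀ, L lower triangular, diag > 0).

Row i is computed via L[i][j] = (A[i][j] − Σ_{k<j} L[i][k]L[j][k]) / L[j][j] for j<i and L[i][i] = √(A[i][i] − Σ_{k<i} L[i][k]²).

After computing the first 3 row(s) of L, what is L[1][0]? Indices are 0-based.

Step 1: L[0][0] = √(9) = 3.
  L[1][0] = (-6) / L[0][0] = -2.
Step 2: L[1][1] = √(4) = 2.
  L[2][0] = (3) / L[0][0] = 1.
  L[2][1] = (6) / L[1][1] = 3.
Step 3: L[2][2] = √(1) = 1.

L[1][0] = -2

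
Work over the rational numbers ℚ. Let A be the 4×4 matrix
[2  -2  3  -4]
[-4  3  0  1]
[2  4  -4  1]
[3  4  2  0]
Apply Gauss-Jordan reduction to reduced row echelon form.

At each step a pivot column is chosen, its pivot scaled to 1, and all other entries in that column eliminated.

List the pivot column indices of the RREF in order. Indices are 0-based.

pivot columns: 0, 1, 2, 3

[1] R0 /= 2  ⇒  (1, -1, 3/2, -2)
     R1 -= -4·R0  ⇒  (0, -1, 6, -7)
     R2 -= 2·R0  ⇒  (0, 6, -7, 5)
     R3 -= 3·R0  ⇒  (0, 7, -5/2, 6)
[2] R1 /= -1  ⇒  (0, 1, -6, 7)
     R0 -= -1·R1  ⇒  (1, 0, -9/2, 5)
     R2 -= 6·R1  ⇒  (0, 0, 29, -37)
     R3 -= 7·R1  ⇒  (0, 0, 79/2, -43)
[3] R2 /= 29  ⇒  (0, 0, 1, -37/29)
     R0 -= -9/2·R2  ⇒  (1, 0, 0, -43/58)
     R1 -= -6·R2  ⇒  (0, 1, 0, -19/29)
     R3 -= 79/2·R2  ⇒  (0, 0, 0, 429/58)
[4] R3 /= 429/58  ⇒  (0, 0, 0, 1)
     R0 -= -43/58·R3  ⇒  (1, 0, 0, 0)
     R1 -= -19/29·R3  ⇒  (0, 1, 0, 0)
     R2 -= -37/29·R3  ⇒  (0, 0, 1, 0)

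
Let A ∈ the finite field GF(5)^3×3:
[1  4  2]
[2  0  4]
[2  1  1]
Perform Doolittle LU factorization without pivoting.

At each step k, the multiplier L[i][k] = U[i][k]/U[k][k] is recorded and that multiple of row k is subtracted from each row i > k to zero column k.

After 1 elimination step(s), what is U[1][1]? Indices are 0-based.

[col 0] pivot 1
  R1 -= 2*R0 → (0, 2, 0)  (L[1][0] := 2)
  R2 -= 2*R0 → (0, 3, 2)  (L[2][0] := 2)

U[1][1] = 2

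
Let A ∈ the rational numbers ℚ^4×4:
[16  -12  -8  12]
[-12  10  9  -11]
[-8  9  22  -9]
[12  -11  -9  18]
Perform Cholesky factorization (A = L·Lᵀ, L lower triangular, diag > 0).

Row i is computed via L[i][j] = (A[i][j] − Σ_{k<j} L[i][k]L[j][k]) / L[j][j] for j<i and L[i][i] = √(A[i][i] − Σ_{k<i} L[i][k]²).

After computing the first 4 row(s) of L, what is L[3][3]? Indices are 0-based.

Step 1: L[0][0] = √(16) = 4.
  L[1][0] = (-12) / L[0][0] = -3.
Step 2: L[1][1] = √(1) = 1.
  L[2][0] = (-8) / L[0][0] = -2.
  L[2][1] = (3) / L[1][1] = 3.
Step 3: L[2][2] = √(9) = 3.
  L[3][0] = (12) / L[0][0] = 3.
  L[3][1] = (-2) / L[1][1] = -2.
  L[3][2] = (3) / L[2][2] = 1.
Step 4: L[3][3] = √(4) = 2.

L[3][3] = 2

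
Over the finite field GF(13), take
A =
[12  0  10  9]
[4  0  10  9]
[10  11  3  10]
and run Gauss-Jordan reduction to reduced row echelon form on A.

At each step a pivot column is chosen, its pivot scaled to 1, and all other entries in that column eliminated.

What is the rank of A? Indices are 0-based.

pivot(0,0)=12: scale R0 → (1, 0, 3, 4)
  clear (1,0): R1 −= (4)R0 → (0, 0, 11, 6)
  clear (2,0): R2 −= (10)R0 → (0, 11, 12, 9)
pivot(1,1): swap R1↔R2
pivot(1,1)=11: scale R1 → (0, 1, 7, 2)
pivot(2,2)=11: scale R2 → (0, 0, 1, 10)
  clear (0,2): R0 −= (3)R2 → (1, 0, 0, 0)
  clear (1,2): R1 −= (7)R2 → (0, 1, 0, 10)

rank = 3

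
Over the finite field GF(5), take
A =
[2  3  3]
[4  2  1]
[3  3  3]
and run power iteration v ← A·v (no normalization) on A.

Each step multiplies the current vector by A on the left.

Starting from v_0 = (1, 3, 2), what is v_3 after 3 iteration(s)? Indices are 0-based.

v_3 = (1, 2, 0)

v_0 = (1, 3, 2).
v_1 = A·v_0 = (2, 2, 3).
v_2 = A·v_1 = (4, 0, 1).
v_3 = A·v_2 = (1, 2, 0).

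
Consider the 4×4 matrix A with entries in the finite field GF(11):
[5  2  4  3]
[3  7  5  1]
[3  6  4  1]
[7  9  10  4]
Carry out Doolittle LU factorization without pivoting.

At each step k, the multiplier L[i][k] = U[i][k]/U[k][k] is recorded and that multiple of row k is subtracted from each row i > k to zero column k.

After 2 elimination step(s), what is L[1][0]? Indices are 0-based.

k=0: U[0][0]=5
  eliminate (1,0): mult=5, new row 1: (0, 8, 7, 8); set L[1][0]=5
  eliminate (2,0): mult=5, new row 2: (0, 7, 6, 8); set L[2][0]=5
  eliminate (3,0): mult=8, new row 3: (0, 4, 0, 2); set L[3][0]=8
k=1: U[1][1]=8
  eliminate (2,1): mult=5, new row 2: (0, 0, 4, 1); set L[2][1]=5
  eliminate (3,1): mult=6, new row 3: (0, 0, 2, 9); set L[3][1]=6

L[1][0] = 5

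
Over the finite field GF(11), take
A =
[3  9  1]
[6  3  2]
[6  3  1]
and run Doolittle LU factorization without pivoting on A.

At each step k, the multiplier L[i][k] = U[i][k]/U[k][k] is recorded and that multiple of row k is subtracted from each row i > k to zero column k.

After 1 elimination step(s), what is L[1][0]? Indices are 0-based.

L[1][0] = 2

Step 1: pivot at (0,0) is 3.
  row1 ← row1 − (2)·row0  ⇒  L[1][0]=2, U row1=(0, 7, 0)
  row2 ← row2 − (2)·row0  ⇒  L[2][0]=2, U row2=(0, 7, 10)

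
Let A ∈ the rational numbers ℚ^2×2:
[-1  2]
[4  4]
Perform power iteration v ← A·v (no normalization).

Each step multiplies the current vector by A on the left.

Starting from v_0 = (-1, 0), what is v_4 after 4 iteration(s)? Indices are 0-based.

v_4 = (-153, -396)

v_0 = (-1, 0).
v_1 = A·v_0 = (1, -4).
v_2 = A·v_1 = (-9, -12).
v_3 = A·v_2 = (-15, -84).
v_4 = A·v_3 = (-153, -396).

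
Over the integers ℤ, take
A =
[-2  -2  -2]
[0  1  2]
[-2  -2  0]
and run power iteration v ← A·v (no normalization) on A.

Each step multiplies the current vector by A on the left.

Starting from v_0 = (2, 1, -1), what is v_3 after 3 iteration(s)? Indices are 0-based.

v_3 = (-38, 7, -18)

v_0 = (2, 1, -1).
v_1 = A·v_0 = (-4, -1, -6).
v_2 = A·v_1 = (22, -13, 10).
v_3 = A·v_2 = (-38, 7, -18).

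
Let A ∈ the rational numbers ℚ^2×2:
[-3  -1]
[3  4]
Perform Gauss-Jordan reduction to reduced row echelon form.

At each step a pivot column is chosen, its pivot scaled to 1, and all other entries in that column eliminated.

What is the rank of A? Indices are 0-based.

rank = 2

step 1: normalize row 0 (÷-3) = (1, 1/3)
  row 1: subtract 3×row0 = (0, 3)
step 2: normalize row 1 (÷3) = (0, 1)
  row 0: subtract 1/3×row1 = (1, 0)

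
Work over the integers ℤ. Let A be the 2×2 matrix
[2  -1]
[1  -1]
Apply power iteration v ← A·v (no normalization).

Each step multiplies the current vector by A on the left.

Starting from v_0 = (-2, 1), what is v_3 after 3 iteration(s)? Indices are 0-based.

v_0 = (-2, 1).
v_1 = A·v_0 = (-5, -3).
v_2 = A·v_1 = (-7, -2).
v_3 = A·v_2 = (-12, -5).

v_3 = (-12, -5)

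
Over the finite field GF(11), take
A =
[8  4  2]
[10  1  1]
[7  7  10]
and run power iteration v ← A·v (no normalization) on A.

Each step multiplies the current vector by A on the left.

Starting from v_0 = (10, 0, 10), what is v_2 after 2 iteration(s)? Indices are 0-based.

v_2 = (7, 4, 2)

v_0 = (10, 0, 10).
v_1 = A·v_0 = (1, 0, 5).
v_2 = A·v_1 = (7, 4, 2).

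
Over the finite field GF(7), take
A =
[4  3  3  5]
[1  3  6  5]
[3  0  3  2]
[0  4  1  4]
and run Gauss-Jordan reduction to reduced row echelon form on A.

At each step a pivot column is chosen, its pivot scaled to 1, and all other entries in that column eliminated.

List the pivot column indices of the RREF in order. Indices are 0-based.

[1] R0 /= 4  ⇒  (1, 6, 6, 3)
     R1 -= 1·R0  ⇒  (0, 4, 0, 2)
     R2 -= 3·R0  ⇒  (0, 3, 6, 0)
[2] R1 /= 4  ⇒  (0, 1, 0, 4)
     R0 -= 6·R1  ⇒  (1, 0, 6, 0)
     R2 -= 3·R1  ⇒  (0, 0, 6, 2)
     R3 -= 4·R1  ⇒  (0, 0, 1, 2)
[3] R2 /= 6  ⇒  (0, 0, 1, 5)
     R0 -= 6·R2  ⇒  (1, 0, 0, 5)
     R3 -= 1·R2  ⇒  (0, 0, 0, 4)
[4] R3 /= 4  ⇒  (0, 0, 0, 1)
     R0 -= 5·R3  ⇒  (1, 0, 0, 0)
     R1 -= 4·R3  ⇒  (0, 1, 0, 0)
     R2 -= 5·R3  ⇒  (0, 0, 1, 0)

pivot columns: 0, 1, 2, 3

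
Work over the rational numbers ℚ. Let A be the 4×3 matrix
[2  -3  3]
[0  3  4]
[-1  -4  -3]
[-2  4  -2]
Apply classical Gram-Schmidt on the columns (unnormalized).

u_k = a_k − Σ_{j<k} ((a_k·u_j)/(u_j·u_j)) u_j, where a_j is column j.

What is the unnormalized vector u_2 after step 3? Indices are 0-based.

Step 1: u_0 = a_0 = (2, 0, -1, -2).
Step 2: u_1 = a_1 − (-10/9)·u_0 = (-7/9, 3, -46/9, 16/9).
Step 3: u_2 = a_2 − (13/9)·u_0 − (193/350)·u_1 = (27/50, 821/350, 221/175, -16/175).

u_2 = (27/50, 821/350, 221/175, -16/175)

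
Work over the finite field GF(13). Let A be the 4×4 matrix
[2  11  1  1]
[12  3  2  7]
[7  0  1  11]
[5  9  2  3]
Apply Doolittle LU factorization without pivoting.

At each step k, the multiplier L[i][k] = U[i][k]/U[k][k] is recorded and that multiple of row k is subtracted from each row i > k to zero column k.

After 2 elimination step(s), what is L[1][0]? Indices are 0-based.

Step 1: pivot at (0,0) is 2.
  row1 ← row1 − (6)·row0  ⇒  L[1][0]=6, U row1=(0, 2, 9, 1)
  row2 ← row2 − (10)·row0  ⇒  L[2][0]=10, U row2=(0, 7, 4, 1)
  row3 ← row3 − (9)·row0  ⇒  L[3][0]=9, U row3=(0, 1, 6, 7)
Step 2: pivot at (1,1) is 2.
  row2 ← row2 − (10)·row1  ⇒  L[2][1]=10, U row2=(0, 0, 5, 4)
  row3 ← row3 − (7)·row1  ⇒  L[3][1]=7, U row3=(0, 0, 8, 0)

L[1][0] = 6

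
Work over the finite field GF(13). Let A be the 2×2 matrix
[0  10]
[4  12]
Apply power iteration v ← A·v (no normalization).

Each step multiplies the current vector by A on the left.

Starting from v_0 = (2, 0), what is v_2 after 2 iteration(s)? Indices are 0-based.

v_2 = (2, 5)

v_0 = (2, 0).
v_1 = A·v_0 = (0, 8).
v_2 = A·v_1 = (2, 5).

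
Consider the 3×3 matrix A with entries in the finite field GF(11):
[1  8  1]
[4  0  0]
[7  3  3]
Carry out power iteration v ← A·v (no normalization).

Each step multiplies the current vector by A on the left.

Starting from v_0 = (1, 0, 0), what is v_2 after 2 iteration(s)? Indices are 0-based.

v_0 = (1, 0, 0).
v_1 = A·v_0 = (1, 4, 7).
v_2 = A·v_1 = (7, 4, 7).

v_2 = (7, 4, 7)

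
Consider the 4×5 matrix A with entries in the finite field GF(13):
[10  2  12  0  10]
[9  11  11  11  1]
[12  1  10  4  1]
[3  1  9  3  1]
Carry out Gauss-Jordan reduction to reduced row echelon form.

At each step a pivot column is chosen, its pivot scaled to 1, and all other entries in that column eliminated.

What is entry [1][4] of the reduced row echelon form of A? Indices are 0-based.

M[1][4] = 11

step 1: normalize row 0 (÷10) = (1, 8, 9, 0, 1)
  row 1: subtract 9×row0 = (0, 4, 8, 11, 5)
  row 2: subtract 12×row0 = (0, 9, 6, 4, 2)
  row 3: subtract 3×row0 = (0, 3, 8, 3, 11)
step 2: normalize row 1 (÷4) = (0, 1, 2, 6, 11)
  row 0: subtract 8×row1 = (1, 0, 6, 4, 4)
  row 2: subtract 9×row1 = (0, 0, 1, 2, 7)
  row 3: subtract 3×row1 = (0, 0, 2, 11, 4)
step 3: normalize row 2 (÷1) = (0, 0, 1, 2, 7)
  row 0: subtract 6×row2 = (1, 0, 0, 5, 1)
  row 1: subtract 2×row2 = (0, 1, 0, 2, 10)
  row 3: subtract 2×row2 = (0, 0, 0, 7, 3)
step 4: normalize row 3 (÷7) = (0, 0, 0, 1, 6)
  row 0: subtract 5×row3 = (1, 0, 0, 0, 10)
  row 1: subtract 2×row3 = (0, 1, 0, 0, 11)
  row 2: subtract 2×row3 = (0, 0, 1, 0, 8)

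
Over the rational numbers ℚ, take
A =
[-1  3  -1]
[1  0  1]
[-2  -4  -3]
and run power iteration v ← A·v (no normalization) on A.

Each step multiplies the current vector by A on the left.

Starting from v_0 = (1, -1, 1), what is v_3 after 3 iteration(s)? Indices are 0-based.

v_3 = (-35, 17, -15)

v_0 = (1, -1, 1).
v_1 = A·v_0 = (-5, 2, -1).
v_2 = A·v_1 = (12, -6, 5).
v_3 = A·v_2 = (-35, 17, -15).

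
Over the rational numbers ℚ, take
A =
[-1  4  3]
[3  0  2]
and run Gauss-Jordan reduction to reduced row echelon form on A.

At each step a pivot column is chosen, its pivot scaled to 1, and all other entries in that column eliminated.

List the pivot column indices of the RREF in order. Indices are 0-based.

pivot columns: 0, 1

[1] R0 /= -1  ⇒  (1, -4, -3)
     R1 -= 3·R0  ⇒  (0, 12, 11)
[2] R1 /= 12  ⇒  (0, 1, 11/12)
     R0 -= -4·R1  ⇒  (1, 0, 2/3)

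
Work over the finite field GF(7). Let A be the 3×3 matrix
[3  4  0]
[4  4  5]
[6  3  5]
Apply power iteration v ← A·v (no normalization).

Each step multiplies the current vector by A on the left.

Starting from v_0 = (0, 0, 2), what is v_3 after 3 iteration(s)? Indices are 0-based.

v_0 = (0, 0, 2).
v_1 = A·v_0 = (0, 3, 3).
v_2 = A·v_1 = (5, 6, 3).
v_3 = A·v_2 = (4, 3, 0).

v_3 = (4, 3, 0)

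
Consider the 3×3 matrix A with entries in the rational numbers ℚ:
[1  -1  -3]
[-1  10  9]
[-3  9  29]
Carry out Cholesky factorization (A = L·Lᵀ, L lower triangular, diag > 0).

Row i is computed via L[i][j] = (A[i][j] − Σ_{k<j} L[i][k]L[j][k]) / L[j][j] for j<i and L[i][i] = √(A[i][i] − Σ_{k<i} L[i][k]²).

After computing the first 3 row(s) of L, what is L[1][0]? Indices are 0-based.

L[1][0] = -1

Step 1: L[0][0] = √(1) = 1.
  L[1][0] = (-1) / L[0][0] = -1.
Step 2: L[1][1] = √(9) = 3.
  L[2][0] = (-3) / L[0][0] = -3.
  L[2][1] = (6) / L[1][1] = 2.
Step 3: L[2][2] = √(16) = 4.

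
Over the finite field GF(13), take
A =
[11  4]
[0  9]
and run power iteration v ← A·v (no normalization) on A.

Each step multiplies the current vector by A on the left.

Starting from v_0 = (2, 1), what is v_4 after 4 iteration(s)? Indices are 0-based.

v_4 = (7, 9)

v_0 = (2, 1).
v_1 = A·v_0 = (0, 9).
v_2 = A·v_1 = (10, 3).
v_3 = A·v_2 = (5, 1).
v_4 = A·v_3 = (7, 9).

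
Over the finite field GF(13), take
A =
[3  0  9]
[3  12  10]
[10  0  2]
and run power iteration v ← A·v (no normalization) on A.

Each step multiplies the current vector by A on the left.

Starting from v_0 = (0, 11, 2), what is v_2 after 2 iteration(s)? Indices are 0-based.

v_2 = (12, 7, 6)

v_0 = (0, 11, 2).
v_1 = A·v_0 = (5, 9, 4).
v_2 = A·v_1 = (12, 7, 6).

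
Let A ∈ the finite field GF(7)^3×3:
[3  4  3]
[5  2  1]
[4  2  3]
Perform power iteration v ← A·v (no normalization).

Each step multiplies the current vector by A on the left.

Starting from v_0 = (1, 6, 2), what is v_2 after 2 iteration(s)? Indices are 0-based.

v_0 = (1, 6, 2).
v_1 = A·v_0 = (5, 5, 1).
v_2 = A·v_1 = (3, 1, 5).

v_2 = (3, 1, 5)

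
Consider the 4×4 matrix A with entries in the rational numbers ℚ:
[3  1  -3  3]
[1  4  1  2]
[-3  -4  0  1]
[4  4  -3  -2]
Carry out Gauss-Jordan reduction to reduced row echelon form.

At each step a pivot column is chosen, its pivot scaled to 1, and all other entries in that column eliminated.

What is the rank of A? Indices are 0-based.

rank = 4

step 1: normalize row 0 (÷3) = (1, 1/3, -1, 1)
  row 1: subtract 1×row0 = (0, 11/3, 2, 1)
  row 2: subtract -3×row0 = (0, -3, -3, 4)
  row 3: subtract 4×row0 = (0, 8/3, 1, -6)
step 2: normalize row 1 (÷11/3) = (0, 1, 6/11, 3/11)
  row 0: subtract 1/3×row1 = (1, 0, -13/11, 10/11)
  row 2: subtract -3×row1 = (0, 0, -15/11, 53/11)
  row 3: subtract 8/3×row1 = (0, 0, -5/11, -74/11)
step 3: normalize row 2 (÷-15/11) = (0, 0, 1, -53/15)
  row 0: subtract -13/11×row2 = (1, 0, 0, -49/15)
  row 1: subtract 6/11×row2 = (0, 1, 0, 11/5)
  row 3: subtract -5/11×row2 = (0, 0, 0, -25/3)
step 4: normalize row 3 (÷-25/3) = (0, 0, 0, 1)
  row 0: subtract -49/15×row3 = (1, 0, 0, 0)
  row 1: subtract 11/5×row3 = (0, 1, 0, 0)
  row 2: subtract -53/15×row3 = (0, 0, 1, 0)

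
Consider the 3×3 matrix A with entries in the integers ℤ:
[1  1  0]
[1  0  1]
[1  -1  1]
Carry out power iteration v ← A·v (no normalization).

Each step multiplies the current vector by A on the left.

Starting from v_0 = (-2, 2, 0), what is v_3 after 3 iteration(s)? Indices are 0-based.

v_3 = (-6, -4, 0)

v_0 = (-2, 2, 0).
v_1 = A·v_0 = (0, -2, -4).
v_2 = A·v_1 = (-2, -4, -2).
v_3 = A·v_2 = (-6, -4, 0).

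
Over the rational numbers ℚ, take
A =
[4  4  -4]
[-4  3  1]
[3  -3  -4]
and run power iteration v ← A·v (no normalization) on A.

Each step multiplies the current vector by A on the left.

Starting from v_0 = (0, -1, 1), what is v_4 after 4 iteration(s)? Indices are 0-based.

v_0 = (0, -1, 1).
v_1 = A·v_0 = (-8, -2, -1).
v_2 = A·v_1 = (-36, 25, -14).
v_3 = A·v_2 = (12, 205, -127).
v_4 = A·v_3 = (1376, 440, -71).

v_4 = (1376, 440, -71)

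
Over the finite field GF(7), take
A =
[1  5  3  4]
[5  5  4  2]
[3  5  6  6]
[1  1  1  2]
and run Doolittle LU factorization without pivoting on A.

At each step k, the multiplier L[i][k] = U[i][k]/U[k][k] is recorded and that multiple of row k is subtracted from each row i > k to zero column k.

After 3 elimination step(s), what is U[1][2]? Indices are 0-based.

k=0: U[0][0]=1
  eliminate (1,0): mult=5, new row 1: (0, 1, 3, 3); set L[1][0]=5
  eliminate (2,0): mult=3, new row 2: (0, 4, 4, 1); set L[2][0]=3
  eliminate (3,0): mult=1, new row 3: (0, 3, 5, 5); set L[3][0]=1
k=1: U[1][1]=1
  eliminate (2,1): mult=4, new row 2: (0, 0, 6, 3); set L[2][1]=4
  eliminate (3,1): mult=3, new row 3: (0, 0, 3, 3); set L[3][1]=3
k=2: U[2][2]=6
  eliminate (3,2): mult=4, new row 3: (0, 0, 0, 5); set L[3][2]=4

U[1][2] = 3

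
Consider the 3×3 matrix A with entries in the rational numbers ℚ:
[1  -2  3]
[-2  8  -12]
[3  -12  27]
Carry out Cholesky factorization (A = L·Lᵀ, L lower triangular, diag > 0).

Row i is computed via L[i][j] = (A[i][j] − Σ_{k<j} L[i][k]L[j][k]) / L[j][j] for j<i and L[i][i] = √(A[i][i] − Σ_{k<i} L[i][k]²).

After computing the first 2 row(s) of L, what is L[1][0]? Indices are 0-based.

L[1][0] = -2

Step 1: L[0][0] = √(1) = 1.
  L[1][0] = (-2) / L[0][0] = -2.
Step 2: L[1][1] = √(4) = 2.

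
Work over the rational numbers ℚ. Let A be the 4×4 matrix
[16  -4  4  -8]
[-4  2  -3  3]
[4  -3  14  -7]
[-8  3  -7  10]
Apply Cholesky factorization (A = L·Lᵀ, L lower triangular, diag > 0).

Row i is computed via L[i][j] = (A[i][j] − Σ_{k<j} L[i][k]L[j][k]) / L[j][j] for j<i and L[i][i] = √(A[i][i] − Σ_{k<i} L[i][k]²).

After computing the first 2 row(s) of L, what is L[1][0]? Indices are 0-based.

Step 1: L[0][0] = √(16) = 4.
  L[1][0] = (-4) / L[0][0] = -1.
Step 2: L[1][1] = √(1) = 1.

L[1][0] = -1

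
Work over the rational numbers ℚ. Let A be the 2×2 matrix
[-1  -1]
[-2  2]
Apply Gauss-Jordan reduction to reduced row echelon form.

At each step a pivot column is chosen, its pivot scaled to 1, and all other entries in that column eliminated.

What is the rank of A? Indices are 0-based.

pivot(0,0)=-1: scale R0 → (1, 1)
  clear (1,0): R1 −= (-2)R0 → (0, 4)
pivot(1,1)=4: scale R1 → (0, 1)
  clear (0,1): R0 −= (1)R1 → (1, 0)

rank = 2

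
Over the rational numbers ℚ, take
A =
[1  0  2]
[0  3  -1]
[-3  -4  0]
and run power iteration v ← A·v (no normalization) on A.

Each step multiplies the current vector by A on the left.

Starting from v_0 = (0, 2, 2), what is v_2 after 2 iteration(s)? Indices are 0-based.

v_2 = (-12, 20, -28)

v_0 = (0, 2, 2).
v_1 = A·v_0 = (4, 4, -8).
v_2 = A·v_1 = (-12, 20, -28).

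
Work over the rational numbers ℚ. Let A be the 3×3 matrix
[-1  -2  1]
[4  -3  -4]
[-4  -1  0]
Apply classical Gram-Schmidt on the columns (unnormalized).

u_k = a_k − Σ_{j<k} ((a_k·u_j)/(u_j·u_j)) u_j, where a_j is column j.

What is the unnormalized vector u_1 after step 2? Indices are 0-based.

u_1 = (-24/11, -25/11, -19/11)

Step 1: u_0 = a_0 = (-1, 4, -4).
Step 2: u_1 = a_1 − (-2/11)·u_0 = (-24/11, -25/11, -19/11).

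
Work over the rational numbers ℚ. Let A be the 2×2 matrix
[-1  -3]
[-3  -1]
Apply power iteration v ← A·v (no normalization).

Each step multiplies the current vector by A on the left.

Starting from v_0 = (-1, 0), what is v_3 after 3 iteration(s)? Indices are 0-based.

v_0 = (-1, 0).
v_1 = A·v_0 = (1, 3).
v_2 = A·v_1 = (-10, -6).
v_3 = A·v_2 = (28, 36).

v_3 = (28, 36)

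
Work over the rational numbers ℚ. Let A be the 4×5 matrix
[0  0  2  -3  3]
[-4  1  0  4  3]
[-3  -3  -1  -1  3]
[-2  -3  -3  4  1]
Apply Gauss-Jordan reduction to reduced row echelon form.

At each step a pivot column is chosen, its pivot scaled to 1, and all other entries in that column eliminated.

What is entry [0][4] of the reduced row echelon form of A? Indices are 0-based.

M[0][4] = -35/79

step 1: exchange rows 0,1
step 1: normalize row 0 (÷-4) = (1, -1/4, 0, -1, -3/4)
  row 2: subtract -3×row0 = (0, -15/4, -1, -4, 3/4)
  row 3: subtract -2×row0 = (0, -7/2, -3, 2, -1/2)
step 2: exchange rows 1,2
step 2: normalize row 1 (÷-15/4) = (0, 1, 4/15, 16/15, -1/5)
  row 0: subtract -1/4×row1 = (1, 0, 1/15, -11/15, -4/5)
  row 3: subtract -7/2×row1 = (0, 0, -31/15, 86/15, -6/5)
step 3: normalize row 2 (÷2) = (0, 0, 1, -3/2, 3/2)
  row 0: subtract 1/15×row2 = (1, 0, 0, -19/30, -9/10)
  row 1: subtract 4/15×row2 = (0, 1, 0, 22/15, -3/5)
  row 3: subtract -31/15×row2 = (0, 0, 0, 79/30, 19/10)
step 4: normalize row 3 (÷79/30) = (0, 0, 0, 1, 57/79)
  row 0: subtract -19/30×row3 = (1, 0, 0, 0, -35/79)
  row 1: subtract 22/15×row3 = (0, 1, 0, 0, -131/79)
  row 2: subtract -3/2×row3 = (0, 0, 1, 0, 204/79)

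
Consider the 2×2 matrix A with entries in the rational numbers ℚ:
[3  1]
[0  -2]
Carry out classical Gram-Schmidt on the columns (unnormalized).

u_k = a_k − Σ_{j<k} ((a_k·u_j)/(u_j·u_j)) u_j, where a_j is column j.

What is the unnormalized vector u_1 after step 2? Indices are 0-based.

Step 1: u_0 = a_0 = (3, 0).
Step 2: u_1 = a_1 − (1/3)·u_0 = (0, -2).

u_1 = (0, -2)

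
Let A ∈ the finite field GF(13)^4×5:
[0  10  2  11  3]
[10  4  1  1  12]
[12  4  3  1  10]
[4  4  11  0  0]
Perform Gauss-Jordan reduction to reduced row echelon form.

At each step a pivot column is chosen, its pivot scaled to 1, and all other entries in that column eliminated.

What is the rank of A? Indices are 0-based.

pivot(0,0): swap R0↔R1
pivot(0,0)=10: scale R0 → (1, 3, 4, 4, 9)
  clear (2,0): R2 −= (12)R0 → (0, 7, 7, 5, 6)
  clear (3,0): R3 −= (4)R0 → (0, 5, 8, 10, 3)
pivot(1,1)=10: scale R1 → (0, 1, 8, 5, 12)
  clear (0,1): R0 −= (3)R1 → (1, 0, 6, 2, 12)
  clear (2,1): R2 −= (7)R1 → (0, 0, 3, 9, 0)
  clear (3,1): R3 −= (5)R1 → (0, 0, 7, 11, 8)
pivot(2,2)=3: scale R2 → (0, 0, 1, 3, 0)
  clear (0,2): R0 −= (6)R2 → (1, 0, 0, 10, 12)
  clear (1,2): R1 −= (8)R2 → (0, 1, 0, 7, 12)
  clear (3,2): R3 −= (7)R2 → (0, 0, 0, 3, 8)
pivot(3,3)=3: scale R3 → (0, 0, 0, 1, 7)
  clear (0,3): R0 −= (10)R3 → (1, 0, 0, 0, 7)
  clear (1,3): R1 −= (7)R3 → (0, 1, 0, 0, 2)
  clear (2,3): R2 −= (3)R3 → (0, 0, 1, 0, 5)

rank = 4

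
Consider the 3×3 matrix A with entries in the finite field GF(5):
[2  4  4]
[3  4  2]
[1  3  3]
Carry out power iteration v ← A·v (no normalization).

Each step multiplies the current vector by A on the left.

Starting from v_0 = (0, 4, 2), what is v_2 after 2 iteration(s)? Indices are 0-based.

v_2 = (0, 3, 3)

v_0 = (0, 4, 2).
v_1 = A·v_0 = (4, 0, 3).
v_2 = A·v_1 = (0, 3, 3).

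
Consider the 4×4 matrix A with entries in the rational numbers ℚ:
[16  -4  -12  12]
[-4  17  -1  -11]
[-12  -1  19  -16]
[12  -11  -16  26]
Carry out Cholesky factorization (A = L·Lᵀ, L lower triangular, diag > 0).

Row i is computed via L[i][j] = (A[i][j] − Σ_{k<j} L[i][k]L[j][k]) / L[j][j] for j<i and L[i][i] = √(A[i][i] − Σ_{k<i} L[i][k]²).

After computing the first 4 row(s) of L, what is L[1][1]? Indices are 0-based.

L[1][1] = 4

Step 1: L[0][0] = √(16) = 4.
  L[1][0] = (-4) / L[0][0] = -1.
Step 2: L[1][1] = √(16) = 4.
  L[2][0] = (-12) / L[0][0] = -3.
  L[2][1] = (-4) / L[1][1] = -1.
Step 3: L[2][2] = √(9) = 3.
  L[3][0] = (12) / L[0][0] = 3.
  L[3][1] = (-8) / L[1][1] = -2.
  L[3][2] = (-9) / L[2][2] = -3.
Step 4: L[3][3] = √(4) = 2.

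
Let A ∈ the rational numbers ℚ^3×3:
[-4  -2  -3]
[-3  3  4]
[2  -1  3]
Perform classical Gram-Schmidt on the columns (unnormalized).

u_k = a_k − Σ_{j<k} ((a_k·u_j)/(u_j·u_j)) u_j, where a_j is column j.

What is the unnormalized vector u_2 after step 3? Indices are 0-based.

u_2 = (231/397, 616/397, 1386/397)

Step 1: u_0 = a_0 = (-4, -3, 2).
Step 2: u_1 = a_1 − (-3/29)·u_0 = (-70/29, 78/29, -23/29).
Step 3: u_2 = a_2 − (6/29)·u_0 − (453/397)·u_1 = (231/397, 616/397, 1386/397).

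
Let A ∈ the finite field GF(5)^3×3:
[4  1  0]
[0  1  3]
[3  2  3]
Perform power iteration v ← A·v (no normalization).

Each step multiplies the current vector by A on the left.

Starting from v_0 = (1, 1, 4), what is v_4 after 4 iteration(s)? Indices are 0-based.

v_0 = (1, 1, 4).
v_1 = A·v_0 = (0, 3, 2).
v_2 = A·v_1 = (3, 4, 2).
v_3 = A·v_2 = (1, 0, 3).
v_4 = A·v_3 = (4, 4, 2).

v_4 = (4, 4, 2)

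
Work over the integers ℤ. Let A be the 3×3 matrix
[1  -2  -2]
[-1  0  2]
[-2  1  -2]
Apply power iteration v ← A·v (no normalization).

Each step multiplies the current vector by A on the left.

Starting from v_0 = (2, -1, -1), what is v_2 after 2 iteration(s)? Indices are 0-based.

v_2 = (20, -12, -10)

v_0 = (2, -1, -1).
v_1 = A·v_0 = (6, -4, -3).
v_2 = A·v_1 = (20, -12, -10).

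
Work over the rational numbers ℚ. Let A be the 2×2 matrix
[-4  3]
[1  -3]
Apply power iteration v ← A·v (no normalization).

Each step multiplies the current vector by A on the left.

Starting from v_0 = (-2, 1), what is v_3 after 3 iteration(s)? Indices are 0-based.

v_0 = (-2, 1).
v_1 = A·v_0 = (11, -5).
v_2 = A·v_1 = (-59, 26).
v_3 = A·v_2 = (314, -137).

v_3 = (314, -137)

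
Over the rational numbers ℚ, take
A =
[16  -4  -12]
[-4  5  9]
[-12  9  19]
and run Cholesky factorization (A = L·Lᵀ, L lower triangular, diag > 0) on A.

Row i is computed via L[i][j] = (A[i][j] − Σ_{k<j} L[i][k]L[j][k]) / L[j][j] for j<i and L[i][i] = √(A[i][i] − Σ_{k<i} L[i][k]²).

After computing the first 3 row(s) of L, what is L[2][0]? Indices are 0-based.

Step 1: L[0][0] = √(16) = 4.
  L[1][0] = (-4) / L[0][0] = -1.
Step 2: L[1][1] = √(4) = 2.
  L[2][0] = (-12) / L[0][0] = -3.
  L[2][1] = (6) / L[1][1] = 3.
Step 3: L[2][2] = √(1) = 1.

L[2][0] = -3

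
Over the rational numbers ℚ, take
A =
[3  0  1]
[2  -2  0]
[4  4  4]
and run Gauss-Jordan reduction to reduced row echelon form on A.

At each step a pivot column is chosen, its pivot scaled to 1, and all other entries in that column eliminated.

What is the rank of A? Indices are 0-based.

rank = 3

[1] R0 /= 3  ⇒  (1, 0, 1/3)
     R1 -= 2·R0  ⇒  (0, -2, -2/3)
     R2 -= 4·R0  ⇒  (0, 4, 8/3)
[2] R1 /= -2  ⇒  (0, 1, 1/3)
     R2 -= 4·R1  ⇒  (0, 0, 4/3)
[3] R2 /= 4/3  ⇒  (0, 0, 1)
     R0 -= 1/3·R2  ⇒  (1, 0, 0)
     R1 -= 1/3·R2  ⇒  (0, 1, 0)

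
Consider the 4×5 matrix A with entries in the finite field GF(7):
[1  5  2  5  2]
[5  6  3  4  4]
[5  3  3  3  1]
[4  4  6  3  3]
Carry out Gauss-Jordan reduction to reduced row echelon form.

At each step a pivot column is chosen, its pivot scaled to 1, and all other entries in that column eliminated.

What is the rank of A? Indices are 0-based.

step 1: normalize row 0 (÷1) = (1, 5, 2, 5, 2)
  row 1: subtract 5×row0 = (0, 2, 0, 0, 1)
  row 2: subtract 5×row0 = (0, 6, 0, 6, 5)
  row 3: subtract 4×row0 = (0, 5, 5, 4, 2)
step 2: normalize row 1 (÷2) = (0, 1, 0, 0, 4)
  row 0: subtract 5×row1 = (1, 0, 2, 5, 3)
  row 2: subtract 6×row1 = (0, 0, 0, 6, 2)
  row 3: subtract 5×row1 = (0, 0, 5, 4, 3)
step 3: exchange rows 2,3
step 3: normalize row 2 (÷5) = (0, 0, 1, 5, 2)
  row 0: subtract 2×row2 = (1, 0, 0, 2, 6)
step 4: normalize row 3 (÷6) = (0, 0, 0, 1, 5)
  row 0: subtract 2×row3 = (1, 0, 0, 0, 3)
  row 2: subtract 5×row3 = (0, 0, 1, 0, 5)

rank = 4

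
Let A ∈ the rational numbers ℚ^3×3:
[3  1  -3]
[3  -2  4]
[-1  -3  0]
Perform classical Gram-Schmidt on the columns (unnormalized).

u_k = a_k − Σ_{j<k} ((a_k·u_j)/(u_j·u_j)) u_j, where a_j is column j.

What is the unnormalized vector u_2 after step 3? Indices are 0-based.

Step 1: u_0 = a_0 = (3, 3, -1).
Step 2: u_1 = a_1 − (0)·u_0 = (1, -2, -3).
Step 3: u_2 = a_2 − (3/19)·u_0 − (-11/14)·u_1 = (-715/266, 260/133, -585/266).

u_2 = (-715/266, 260/133, -585/266)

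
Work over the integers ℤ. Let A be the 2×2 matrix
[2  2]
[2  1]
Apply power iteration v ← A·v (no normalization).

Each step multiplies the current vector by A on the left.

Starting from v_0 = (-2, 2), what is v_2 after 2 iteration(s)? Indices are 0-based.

v_0 = (-2, 2).
v_1 = A·v_0 = (0, -2).
v_2 = A·v_1 = (-4, -2).

v_2 = (-4, -2)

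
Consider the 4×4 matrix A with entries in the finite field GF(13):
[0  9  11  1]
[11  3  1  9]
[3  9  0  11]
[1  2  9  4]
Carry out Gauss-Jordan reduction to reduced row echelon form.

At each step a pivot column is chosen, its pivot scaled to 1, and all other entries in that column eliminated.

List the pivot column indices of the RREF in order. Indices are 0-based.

pivot(0,0): swap R0↔R1
pivot(0,0)=11: scale R0 → (1, 5, 6, 2)
  clear (2,0): R2 −= (3)R0 → (0, 7, 8, 5)
  clear (3,0): R3 −= (1)R0 → (0, 10, 3, 2)
pivot(1,1)=9: scale R1 → (0, 1, 7, 3)
  clear (0,1): R0 −= (5)R1 → (1, 0, 10, 0)
  clear (2,1): R2 −= (7)R1 → (0, 0, 11, 10)
  clear (3,1): R3 −= (10)R1 → (0, 0, 11, 11)
pivot(2,2)=11: scale R2 → (0, 0, 1, 8)
  clear (0,2): R0 −= (10)R2 → (1, 0, 0, 11)
  clear (1,2): R1 −= (7)R2 → (0, 1, 0, 12)
  clear (3,2): R3 −= (11)R2 → (0, 0, 0, 1)
pivot(3,3)=1: scale R3 → (0, 0, 0, 1)
  clear (0,3): R0 −= (11)R3 → (1, 0, 0, 0)
  clear (1,3): R1 −= (12)R3 → (0, 1, 0, 0)
  clear (2,3): R2 −= (8)R3 → (0, 0, 1, 0)

pivot columns: 0, 1, 2, 3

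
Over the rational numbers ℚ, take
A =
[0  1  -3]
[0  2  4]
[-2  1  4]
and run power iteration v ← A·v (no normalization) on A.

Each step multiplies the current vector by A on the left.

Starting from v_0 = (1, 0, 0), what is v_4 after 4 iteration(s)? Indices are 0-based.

v_4 = (108, -304, -288)

v_0 = (1, 0, 0).
v_1 = A·v_0 = (0, 0, -2).
v_2 = A·v_1 = (6, -8, -8).
v_3 = A·v_2 = (16, -48, -52).
v_4 = A·v_3 = (108, -304, -288).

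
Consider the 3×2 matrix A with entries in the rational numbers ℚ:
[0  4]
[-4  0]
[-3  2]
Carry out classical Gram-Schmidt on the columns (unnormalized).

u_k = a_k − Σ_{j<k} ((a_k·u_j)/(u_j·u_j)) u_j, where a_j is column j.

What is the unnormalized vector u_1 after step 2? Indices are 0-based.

Step 1: u_0 = a_0 = (0, -4, -3).
Step 2: u_1 = a_1 − (-6/25)·u_0 = (4, -24/25, 32/25).

u_1 = (4, -24/25, 32/25)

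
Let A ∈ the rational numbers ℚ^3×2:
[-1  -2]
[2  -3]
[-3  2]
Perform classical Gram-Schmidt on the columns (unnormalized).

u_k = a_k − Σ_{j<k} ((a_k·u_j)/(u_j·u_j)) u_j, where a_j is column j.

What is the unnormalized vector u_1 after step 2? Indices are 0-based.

u_1 = (-19/7, -11/7, -1/7)

Step 1: u_0 = a_0 = (-1, 2, -3).
Step 2: u_1 = a_1 − (-5/7)·u_0 = (-19/7, -11/7, -1/7).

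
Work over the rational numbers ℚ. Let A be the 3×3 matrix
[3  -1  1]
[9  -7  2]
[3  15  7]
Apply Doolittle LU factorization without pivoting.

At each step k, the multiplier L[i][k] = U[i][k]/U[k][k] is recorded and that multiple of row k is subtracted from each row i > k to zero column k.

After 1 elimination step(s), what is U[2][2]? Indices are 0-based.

U[2][2] = 6

Step 1: pivot at (0,0) is 3.
  row1 ← row1 − (3)·row0  ⇒  L[1][0]=3, U row1=(0, -4, -1)
  row2 ← row2 − (1)·row0  ⇒  L[2][0]=1, U row2=(0, 16, 6)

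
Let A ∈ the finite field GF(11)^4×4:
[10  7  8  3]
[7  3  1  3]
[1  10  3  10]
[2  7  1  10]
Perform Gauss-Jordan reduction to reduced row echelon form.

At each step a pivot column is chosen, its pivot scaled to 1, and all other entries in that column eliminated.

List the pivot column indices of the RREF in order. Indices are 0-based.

pivot(0,0)=10: scale R0 → (1, 4, 3, 8)
  clear (1,0): R1 −= (7)R0 → (0, 8, 2, 2)
  clear (2,0): R2 −= (1)R0 → (0, 6, 0, 2)
  clear (3,0): R3 −= (2)R0 → (0, 10, 6, 5)
pivot(1,1)=8: scale R1 → (0, 1, 3, 3)
  clear (0,1): R0 −= (4)R1 → (1, 0, 2, 7)
  clear (2,1): R2 −= (6)R1 → (0, 0, 4, 6)
  clear (3,1): R3 −= (10)R1 → (0, 0, 9, 8)
pivot(2,2)=4: scale R2 → (0, 0, 1, 7)
  clear (0,2): R0 −= (2)R2 → (1, 0, 0, 4)
  clear (1,2): R1 −= (3)R2 → (0, 1, 0, 4)
  clear (3,2): R3 −= (9)R2 → (0, 0, 0, 0)
col 3: no nonzero at/below row 3; advance.

pivot columns: 0, 1, 2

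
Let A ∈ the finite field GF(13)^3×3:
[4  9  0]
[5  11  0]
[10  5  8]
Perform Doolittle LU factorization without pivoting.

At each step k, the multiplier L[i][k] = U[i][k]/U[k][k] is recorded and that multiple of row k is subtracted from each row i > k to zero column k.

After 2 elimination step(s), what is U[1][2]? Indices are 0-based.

[col 0] pivot 4
  R1 -= 11*R0 → (0, 3, 0)  (L[1][0] := 11)
  R2 -= 9*R0 → (0, 2, 8)  (L[2][0] := 9)
[col 1] pivot 3
  R2 -= 5*R1 → (0, 0, 8)  (L[2][1] := 5)

U[1][2] = 0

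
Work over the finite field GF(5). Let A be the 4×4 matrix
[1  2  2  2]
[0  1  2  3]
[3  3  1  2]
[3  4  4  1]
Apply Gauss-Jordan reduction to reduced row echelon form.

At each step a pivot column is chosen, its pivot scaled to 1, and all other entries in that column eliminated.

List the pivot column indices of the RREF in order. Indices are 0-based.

[1] R0 /= 1  ⇒  (1, 2, 2, 2)
     R2 -= 3·R0  ⇒  (0, 2, 0, 1)
     R3 -= 3·R0  ⇒  (0, 3, 3, 0)
[2] R1 /= 1  ⇒  (0, 1, 2, 3)
     R0 -= 2·R1  ⇒  (1, 0, 3, 1)
     R2 -= 2·R1  ⇒  (0, 0, 1, 0)
     R3 -= 3·R1  ⇒  (0, 0, 2, 1)
[3] R2 /= 1  ⇒  (0, 0, 1, 0)
     R0 -= 3·R2  ⇒  (1, 0, 0, 1)
     R1 -= 2·R2  ⇒  (0, 1, 0, 3)
     R3 -= 2·R2  ⇒  (0, 0, 0, 1)
[4] R3 /= 1  ⇒  (0, 0, 0, 1)
     R0 -= 1·R3  ⇒  (1, 0, 0, 0)
     R1 -= 3·R3  ⇒  (0, 1, 0, 0)

pivot columns: 0, 1, 2, 3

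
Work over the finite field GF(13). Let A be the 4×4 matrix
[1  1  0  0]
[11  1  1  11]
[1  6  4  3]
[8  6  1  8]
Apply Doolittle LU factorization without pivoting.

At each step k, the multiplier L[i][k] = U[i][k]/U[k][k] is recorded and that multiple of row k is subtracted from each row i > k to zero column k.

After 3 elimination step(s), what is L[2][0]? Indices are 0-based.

Step 1: pivot at (0,0) is 1.
  row1 ← row1 − (11)·row0  ⇒  L[1][0]=11, U row1=(0, 3, 1, 11)
  row2 ← row2 − (1)·row0  ⇒  L[2][0]=1, U row2=(0, 5, 4, 3)
  row3 ← row3 − (8)·row0  ⇒  L[3][0]=8, U row3=(0, 11, 1, 8)
Step 2: pivot at (1,1) is 3.
  row2 ← row2 − (6)·row1  ⇒  L[2][1]=6, U row2=(0, 0, 11, 2)
  row3 ← row3 − (8)·row1  ⇒  L[3][1]=8, U row3=(0, 0, 6, 11)
Step 3: pivot at (2,2) is 11.
  row3 ← row3 − (10)·row2  ⇒  L[3][2]=10, U row3=(0, 0, 0, 4)

L[2][0] = 1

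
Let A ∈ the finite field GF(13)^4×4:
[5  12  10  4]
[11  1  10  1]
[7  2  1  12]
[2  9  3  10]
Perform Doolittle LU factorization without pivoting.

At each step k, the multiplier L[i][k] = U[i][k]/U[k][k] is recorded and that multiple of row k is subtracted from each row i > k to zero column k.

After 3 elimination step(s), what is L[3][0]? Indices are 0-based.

Step 1: pivot at (0,0) is 5.
  row1 ← row1 − (10)·row0  ⇒  L[1][0]=10, U row1=(0, 11, 1, 0)
  row2 ← row2 − (4)·row0  ⇒  L[2][0]=4, U row2=(0, 6, 0, 9)
  row3 ← row3 − (3)·row0  ⇒  L[3][0]=3, U row3=(0, 12, 12, 11)
Step 2: pivot at (1,1) is 11.
  row2 ← row2 − (10)·row1  ⇒  L[2][1]=10, U row2=(0, 0, 3, 9)
  row3 ← row3 − (7)·row1  ⇒  L[3][1]=7, U row3=(0, 0, 5, 11)
Step 3: pivot at (2,2) is 3.
  row3 ← row3 − (6)·row2  ⇒  L[3][2]=6, U row3=(0, 0, 0, 9)

L[3][0] = 3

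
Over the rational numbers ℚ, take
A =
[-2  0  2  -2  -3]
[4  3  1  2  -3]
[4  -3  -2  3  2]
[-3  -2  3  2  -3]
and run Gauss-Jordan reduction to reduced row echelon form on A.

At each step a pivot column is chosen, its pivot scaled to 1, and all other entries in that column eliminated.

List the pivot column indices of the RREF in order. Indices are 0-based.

step 1: normalize row 0 (÷-2) = (1, 0, -1, 1, 3/2)
  row 1: subtract 4×row0 = (0, 3, 5, -2, -9)
  row 2: subtract 4×row0 = (0, -3, 2, -1, -4)
  row 3: subtract -3×row0 = (0, -2, 0, 5, 3/2)
step 2: normalize row 1 (÷3) = (0, 1, 5/3, -2/3, -3)
  row 2: subtract -3×row1 = (0, 0, 7, -3, -13)
  row 3: subtract -2×row1 = (0, 0, 10/3, 11/3, -9/2)
step 3: normalize row 2 (÷7) = (0, 0, 1, -3/7, -13/7)
  row 0: subtract -1×row2 = (1, 0, 0, 4/7, -5/14)
  row 1: subtract 5/3×row2 = (0, 1, 0, 1/21, 2/21)
  row 3: subtract 10/3×row2 = (0, 0, 0, 107/21, 71/42)
step 4: normalize row 3 (÷107/21) = (0, 0, 0, 1, 71/214)
  row 0: subtract 4/7×row3 = (1, 0, 0, 0, -117/214)
  row 1: subtract 1/21×row3 = (0, 1, 0, 0, 17/214)
  row 2: subtract -3/7×row3 = (0, 0, 1, 0, -367/214)

pivot columns: 0, 1, 2, 3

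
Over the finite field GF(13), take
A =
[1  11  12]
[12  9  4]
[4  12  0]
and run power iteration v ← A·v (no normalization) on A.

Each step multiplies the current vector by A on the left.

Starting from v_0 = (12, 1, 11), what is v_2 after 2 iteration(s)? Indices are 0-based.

v_0 = (12, 1, 11).
v_1 = A·v_0 = (12, 2, 8).
v_2 = A·v_1 = (0, 12, 7).

v_2 = (0, 12, 7)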